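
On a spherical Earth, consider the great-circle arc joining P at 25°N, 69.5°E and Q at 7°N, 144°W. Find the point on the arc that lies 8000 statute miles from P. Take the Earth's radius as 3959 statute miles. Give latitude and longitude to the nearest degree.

From cos δ = sin φ₁ sin φ₂ + cos φ₁ cos φ₂ cos Δλ, the central angle is δ ≈ 2.344 rad (134.3°). The total great-circle distance is δ·R ≈ 2.344 × 3959 ≈ 9281 mi, so the target fraction is f = 8000/9281 ≈ 0.862.
Interpolate at f ≈ 0.862 with slerp weights a = sin((1−f)δ)/sin δ ≈ 0.444, b = sin(fδ)/sin δ ≈ 1.259.
p = a·p₁ + b·p₂ ≈ (-0.870, -0.357, 0.341); φ = arcsin(p_z) ≈ 19.95°, λ = atan2(p_y, p_x) ≈ -157.68°.

≈ 20°N, 158°W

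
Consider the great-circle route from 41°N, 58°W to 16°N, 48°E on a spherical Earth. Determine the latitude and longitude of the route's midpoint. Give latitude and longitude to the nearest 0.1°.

The haversine formula gives a central angle δ ≈ 1.590 rad (91.1°) between the endpoints.
Interpolate at f = 1/2 with slerp weights a = sin((1−f)δ)/sin δ ≈ 0.714, b = sin(fδ)/sin δ ≈ 0.714.
p = a·p₁ + b·p₂ ≈ (0.745, 0.053, 0.665); φ = arcsin(p_z) ≈ 41.70°, λ = atan2(p_y, p_x) ≈ 4.08°.

≈ 41.7°N, 4.1°E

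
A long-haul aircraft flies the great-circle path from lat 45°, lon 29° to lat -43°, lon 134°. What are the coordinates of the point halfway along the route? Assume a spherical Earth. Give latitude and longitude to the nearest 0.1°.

≈ lat 1.6°, lon 82.8°

The haversine formula gives a central angle δ ≈ 2.235 rad (128.0°) between the endpoints.
Interpolate at f = 1/2 with slerp weights a = sin((1−f)δ)/sin δ ≈ 1.141, b = sin(fδ)/sin δ ≈ 1.141.
p = a·p₁ + b·p₂ ≈ (0.126, 0.992, 0.029); φ = arcsin(p_z) ≈ 1.64°, λ = atan2(p_y, p_x) ≈ 82.76°.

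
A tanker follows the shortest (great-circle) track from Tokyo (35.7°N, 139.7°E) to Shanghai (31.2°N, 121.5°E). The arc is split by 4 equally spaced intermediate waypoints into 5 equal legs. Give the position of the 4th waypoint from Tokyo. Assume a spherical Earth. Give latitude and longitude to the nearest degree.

From cos δ = sin φ₁ sin φ₂ + cos φ₁ cos φ₂ cos Δλ, the central angle is δ ≈ 0.276 rad (15.8°).
Interpolate at f = 4/5 with slerp weights a = sin((1−f)δ)/sin δ ≈ 0.202, b = sin(fδ)/sin δ ≈ 0.804.
p = a·p₁ + b·p₂ ≈ (-0.485, 0.692, 0.534); φ = arcsin(p_z) ≈ 32.31°, λ = atan2(p_y, p_x) ≈ 124.98°.

≈ 32°N, 125°E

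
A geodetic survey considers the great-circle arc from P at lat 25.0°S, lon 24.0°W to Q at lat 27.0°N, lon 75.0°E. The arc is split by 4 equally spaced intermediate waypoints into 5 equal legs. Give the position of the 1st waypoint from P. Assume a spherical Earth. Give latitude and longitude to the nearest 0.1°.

≈ lat 15.5°S, lon 3.1°W

The haversine formula gives a central angle δ ≈ 1.895 rad (108.6°) between the endpoints.
Interpolate at f = 1/5 with slerp weights a = sin((1−f)δ)/sin δ ≈ 1.053, b = sin(fδ)/sin δ ≈ 0.390.
p = a·p₁ + b·p₂ ≈ (0.962, -0.052, -0.268); φ = arcsin(p_z) ≈ -15.54°, λ = atan2(p_y, p_x) ≈ -3.12°.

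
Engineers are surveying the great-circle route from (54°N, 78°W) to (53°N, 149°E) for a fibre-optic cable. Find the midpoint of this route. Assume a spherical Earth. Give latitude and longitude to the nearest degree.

≈ (74°N, 146°W)

Convert each endpoint to a unit vector on the sphere (x = cos φ cos λ, y = cos φ sin λ, z = sin φ).
The central angle between the endpoints is δ = arccos(p₁·p₂) ≈ 1.154 rad (66.1°).
Interpolate at f = 1/2 with slerp weights a = sin((1−f)δ)/sin δ ≈ 0.597, b = sin(fδ)/sin δ ≈ 0.597.
p = a·p₁ + b·p₂ ≈ (-0.235, -0.158, 0.959); φ = arcsin(p_z) ≈ 73.56°, λ = atan2(p_y, p_x) ≈ -146.05°.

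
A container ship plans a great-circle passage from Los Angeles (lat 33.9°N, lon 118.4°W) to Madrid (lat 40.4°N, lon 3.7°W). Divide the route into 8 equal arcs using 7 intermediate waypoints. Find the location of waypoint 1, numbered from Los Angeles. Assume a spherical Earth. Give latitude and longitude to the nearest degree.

The haversine formula gives a central angle δ ≈ 1.473 rad (84.4°) between the endpoints.
Interpolate at f = 1/8 with slerp weights a = sin((1−f)δ)/sin δ ≈ 0.965, b = sin(fδ)/sin δ ≈ 0.184.
p = a·p₁ + b·p₂ ≈ (-0.241, -0.714, 0.658); φ = arcsin(p_z) ≈ 41.12°, λ = atan2(p_y, p_x) ≈ -108.67°.

≈ lat 41°N, lon 109°W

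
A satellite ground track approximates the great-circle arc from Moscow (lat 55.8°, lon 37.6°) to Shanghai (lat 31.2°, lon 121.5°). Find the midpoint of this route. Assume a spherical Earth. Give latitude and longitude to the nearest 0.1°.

From cos δ = sin φ₁ sin φ₂ + cos φ₁ cos φ₂ cos Δλ, the central angle is δ ≈ 1.071 rad (61.3°).
Interpolate at f = 1/2 with slerp weights a = sin((1−f)δ)/sin δ ≈ 0.581, b = sin(fδ)/sin δ ≈ 0.581.
p = a·p₁ + b·p₂ ≈ (-0.001, 0.623, 0.782); φ = arcsin(p_z) ≈ 51.44°, λ = atan2(p_y, p_x) ≈ 90.09°.

≈ lat 51.4°, lon 90.1°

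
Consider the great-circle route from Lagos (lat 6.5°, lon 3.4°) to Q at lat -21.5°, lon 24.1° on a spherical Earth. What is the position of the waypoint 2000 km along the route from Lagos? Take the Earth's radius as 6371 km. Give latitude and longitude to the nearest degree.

The haversine formula gives a central angle δ ≈ 0.604 rad (34.6°) between the endpoints. The total great-circle distance is δ·R ≈ 0.604 × 6371 ≈ 3846 km, so the target fraction is f = 2000/3846 ≈ 0.520.
Interpolate at f ≈ 0.520 with slerp weights a = sin((1−f)δ)/sin δ ≈ 0.503, b = sin(fδ)/sin δ ≈ 0.544.
p = a·p₁ + b·p₂ ≈ (0.961, 0.236, -0.142); φ = arcsin(p_z) ≈ -8.19°, λ = atan2(p_y, p_x) ≈ 13.81°.

≈ lat -8°, lon 14°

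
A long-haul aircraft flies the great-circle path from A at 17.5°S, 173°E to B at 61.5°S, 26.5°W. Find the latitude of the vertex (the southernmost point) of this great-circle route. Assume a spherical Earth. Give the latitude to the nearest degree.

≈ 81°S

The great circle lies in the plane with unit normal n̂ = (p₁ × p₂)/|p₁ × p₂|.
Here n̂_z ≈ +0.154; the vertex latitude is φ_max = arccos|n̂_z| ≈ 81.1°.
Check via Clairaut: cos φ_max = |cos φ₁| · sin C = cos(17.5°)·sin(170.7°) ≈ 0.154, again giving ≈ 81.1°.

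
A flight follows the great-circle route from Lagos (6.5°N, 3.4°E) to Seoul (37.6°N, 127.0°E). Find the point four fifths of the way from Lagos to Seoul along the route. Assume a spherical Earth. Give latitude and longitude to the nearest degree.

From cos δ = sin φ₁ sin φ₂ + cos φ₁ cos φ₂ cos Δλ, the central angle is δ ≈ 1.946 rad (111.5°).
Interpolate at f = 4/5 with slerp weights a = sin((1−f)δ)/sin δ ≈ 0.408, b = sin(fδ)/sin δ ≈ 1.075.
p = a·p₁ + b·p₂ ≈ (-0.108, 0.704, 0.702); φ = arcsin(p_z) ≈ 44.58°, λ = atan2(p_y, p_x) ≈ 98.71°.

≈ 45°N, 99°E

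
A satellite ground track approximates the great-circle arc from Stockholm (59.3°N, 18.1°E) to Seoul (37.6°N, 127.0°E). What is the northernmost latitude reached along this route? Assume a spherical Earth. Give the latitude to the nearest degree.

The great circle lies in the plane with unit normal n̂ = (p₁ × p₂)/|p₁ × p₂|.
Here n̂_z ≈ +0.416; the vertex latitude is φ_max = arccos|n̂_z| ≈ 65.4°.
Check via Clairaut: cos φ_max = |cos φ₁| · sin C = cos(59.3°)·sin(54.6°) ≈ 0.416, again giving ≈ 65.4°.

≈ 65°N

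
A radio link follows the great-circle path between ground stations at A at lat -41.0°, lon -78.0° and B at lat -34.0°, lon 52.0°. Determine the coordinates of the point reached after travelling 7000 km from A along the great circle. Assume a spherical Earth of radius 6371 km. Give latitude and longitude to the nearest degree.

Write both endpoints as unit vectors p₁, p₂ with components (cos φ cos λ, cos φ sin λ, sin φ).
The central angle between the endpoints is δ = arccos(p₁·p₂) ≈ 1.606 rad (92.0°). The total great-circle distance is δ·R ≈ 1.606 × 6371 ≈ 10233 km, so the target fraction is f = 7000/10233 ≈ 0.684.
Interpolate at f ≈ 0.684 with slerp weights a = sin((1−f)δ)/sin δ ≈ 0.486, b = sin(fδ)/sin δ ≈ 0.891.
p = a·p₁ + b·p₂ ≈ (0.531, 0.223, -0.817); φ = arcsin(p_z) ≈ -54.82°, λ = atan2(p_y, p_x) ≈ 22.80°.

≈ lat -55°, lon 23°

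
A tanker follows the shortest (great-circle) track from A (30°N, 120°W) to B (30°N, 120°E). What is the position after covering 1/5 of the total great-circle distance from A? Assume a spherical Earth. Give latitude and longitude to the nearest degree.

≈ (41°N, 140°W)

Write both endpoints as unit vectors p₁, p₂ with components (cos φ cos λ, cos φ sin λ, sin φ).
The central angle between the endpoints is δ = arccos(p₁·p₂) ≈ 1.696 rad (97.2°).
Interpolate at f = 1/5 with slerp weights a = sin((1−f)δ)/sin δ ≈ 0.985, b = sin(fδ)/sin δ ≈ 0.335.
p = a·p₁ + b·p₂ ≈ (-0.572, -0.487, 0.660); φ = arcsin(p_z) ≈ 41.31°, λ = atan2(p_y, p_x) ≈ -139.57°.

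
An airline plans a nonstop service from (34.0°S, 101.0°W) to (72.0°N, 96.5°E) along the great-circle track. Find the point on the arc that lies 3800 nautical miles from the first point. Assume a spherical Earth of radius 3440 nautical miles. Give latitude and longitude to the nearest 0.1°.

The haversine formula gives a central angle δ ≈ 2.459 rad (140.9°) between the endpoints. The total great-circle distance is δ·R ≈ 2.459 × 3440 ≈ 8460 nmi, so the target fraction is f = 3800/8460 ≈ 0.449.
Interpolate at f ≈ 0.449 with slerp weights a = sin((1−f)δ)/sin δ ≈ 1.549, b = sin(fδ)/sin δ ≈ 1.417.
p = a·p₁ + b·p₂ ≈ (-0.295, -0.826, 0.481); φ = arcsin(p_z) ≈ 28.76°, λ = atan2(p_y, p_x) ≈ -109.64°.

≈ (28.8°N, 109.6°W)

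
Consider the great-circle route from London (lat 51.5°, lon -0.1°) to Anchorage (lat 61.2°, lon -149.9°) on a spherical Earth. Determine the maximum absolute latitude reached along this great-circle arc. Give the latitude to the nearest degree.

The great circle lies in the plane with unit normal n̂ = (p₁ × p₂)/|p₁ × p₂|.
Here n̂_z ≈ -0.167; the vertex latitude is φ_max = arccos|n̂_z| ≈ 80.4°.
Check via Clairaut: cos φ_max = |cos φ₁| · sin C = cos(51.5°)·sin(15.5°) ≈ 0.167, again giving ≈ 80.4°.

≈ 80°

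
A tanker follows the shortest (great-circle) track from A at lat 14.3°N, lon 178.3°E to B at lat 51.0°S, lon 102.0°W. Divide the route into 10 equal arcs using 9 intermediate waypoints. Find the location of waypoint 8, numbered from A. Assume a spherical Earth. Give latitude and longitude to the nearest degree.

The haversine formula gives a central angle δ ≈ 1.654 rad (94.8°) between the endpoints.
Interpolate at f = 8/10 with slerp weights a = sin((1−f)δ)/sin δ ≈ 0.326, b = sin(fδ)/sin δ ≈ 0.973.
p = a·p₁ + b·p₂ ≈ (-0.443, -0.589, -0.676); φ = arcsin(p_z) ≈ -42.50°, λ = atan2(p_y, p_x) ≈ -126.92°.

≈ lat 42°S, lon 127°W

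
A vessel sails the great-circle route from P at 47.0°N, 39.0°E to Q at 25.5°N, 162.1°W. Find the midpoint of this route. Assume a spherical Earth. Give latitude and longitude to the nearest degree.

≈ 73°N, 155°E

From cos δ = sin φ₁ sin φ₂ + cos φ₁ cos φ₂ cos Δλ, the central angle is δ ≈ 1.833 rad (105.0°).
Interpolate at f = 1/2 with slerp weights a = sin((1−f)δ)/sin δ ≈ 0.822, b = sin(fδ)/sin δ ≈ 0.822.
p = a·p₁ + b·p₂ ≈ (-0.270, 0.125, 0.955); φ = arcsin(p_z) ≈ 72.68°, λ = atan2(p_y, p_x) ≈ 155.23°.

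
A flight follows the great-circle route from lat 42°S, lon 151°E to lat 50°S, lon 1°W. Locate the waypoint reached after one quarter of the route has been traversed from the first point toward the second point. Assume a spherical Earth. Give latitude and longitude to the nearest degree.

≈ lat 62°S, lon 138°E

The haversine formula gives a central angle δ ≈ 1.480 rad (84.8°) between the endpoints.
Interpolate at f = 1/4 with slerp weights a = sin((1−f)δ)/sin δ ≈ 0.899, b = sin(fδ)/sin δ ≈ 0.363.
p = a·p₁ + b·p₂ ≈ (-0.351, 0.320, -0.880); φ = arcsin(p_z) ≈ -61.63°, λ = atan2(p_y, p_x) ≈ 137.67°.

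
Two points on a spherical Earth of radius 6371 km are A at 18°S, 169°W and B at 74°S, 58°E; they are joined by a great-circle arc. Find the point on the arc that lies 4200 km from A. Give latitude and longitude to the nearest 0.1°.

≈ 54.6°S, 178.6°E

The haversine formula gives a central angle δ ≈ 1.452 rad (83.2°) between the endpoints. The total great-circle distance is δ·R ≈ 1.452 × 6371 ≈ 9252 km, so the target fraction is f = 4200/9252 ≈ 0.454.
Interpolate at f ≈ 0.454 with slerp weights a = sin((1−f)δ)/sin δ ≈ 0.718, b = sin(fδ)/sin δ ≈ 0.617.
p = a·p₁ + b·p₂ ≈ (-0.580, 0.014, -0.815); φ = arcsin(p_z) ≈ -54.55°, λ = atan2(p_y, p_x) ≈ 178.62°.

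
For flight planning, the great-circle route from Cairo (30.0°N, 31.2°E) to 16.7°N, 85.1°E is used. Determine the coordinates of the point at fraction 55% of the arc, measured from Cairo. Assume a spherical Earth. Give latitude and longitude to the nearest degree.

≈ 25°N, 62°E

From cos δ = sin φ₁ sin φ₂ + cos φ₁ cos φ₂ cos Δλ, the central angle is δ ≈ 0.886 rad (50.8°).
Interpolate at f = 0.55 with slerp weights a = sin((1−f)δ)/sin δ ≈ 0.501, b = sin(fδ)/sin δ ≈ 0.605.
p = a·p₁ + b·p₂ ≈ (0.421, 0.802, 0.424); φ = arcsin(p_z) ≈ 25.11°, λ = atan2(p_y, p_x) ≈ 62.31°.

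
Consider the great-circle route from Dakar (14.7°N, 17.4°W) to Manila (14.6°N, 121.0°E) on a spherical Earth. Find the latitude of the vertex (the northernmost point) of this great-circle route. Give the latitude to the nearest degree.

The great circle lies in the plane with unit normal n̂ = (p₁ × p₂)/|p₁ × p₂|.
Here n̂_z ≈ +0.805; the vertex latitude is φ_max = arccos|n̂_z| ≈ 36.4°.
Check via Clairaut: cos φ_max = |cos φ₁| · sin C = cos(14.7°)·sin(56.4°) ≈ 0.805, again giving ≈ 36.4°.

≈ 36°N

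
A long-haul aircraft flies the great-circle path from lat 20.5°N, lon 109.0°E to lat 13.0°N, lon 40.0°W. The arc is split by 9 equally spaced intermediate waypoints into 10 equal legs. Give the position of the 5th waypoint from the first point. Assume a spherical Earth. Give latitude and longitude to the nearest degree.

≈ lat 48°N, lon 30°E

Write both endpoints as unit vectors p₁, p₂ with components (cos φ cos λ, cos φ sin λ, sin φ).
The central angle between the endpoints is δ = arccos(p₁·p₂) ≈ 2.351 rad (134.7°).
Interpolate at f = 5/10 with slerp weights a = sin((1−f)δ)/sin δ ≈ 1.299, b = sin(fδ)/sin δ ≈ 1.299.
p = a·p₁ + b·p₂ ≈ (0.573, 0.337, 0.747); φ = arcsin(p_z) ≈ 48.33°, λ = atan2(p_y, p_x) ≈ 30.43°.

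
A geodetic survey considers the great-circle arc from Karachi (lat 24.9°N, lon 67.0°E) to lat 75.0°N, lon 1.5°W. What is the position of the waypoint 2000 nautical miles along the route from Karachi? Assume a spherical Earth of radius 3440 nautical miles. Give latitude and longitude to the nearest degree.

≈ lat 56°N, lon 51°E

Convert each endpoint to a unit vector on the sphere (x = cos φ cos λ, y = cos φ sin λ, z = sin φ).
The central angle between the endpoints is δ = arccos(p₁·p₂) ≈ 1.056 rad (60.5°). The total great-circle distance is δ·R ≈ 1.056 × 3440 ≈ 3631 nmi, so the target fraction is f = 2000/3631 ≈ 0.551.
Interpolate at f ≈ 0.551 with slerp weights a = sin((1−f)δ)/sin δ ≈ 0.525, b = sin(fδ)/sin δ ≈ 0.631.
p = a·p₁ + b·p₂ ≈ (0.349, 0.434, 0.831); φ = arcsin(p_z) ≈ 56.15°, λ = atan2(p_y, p_x) ≈ 51.16°.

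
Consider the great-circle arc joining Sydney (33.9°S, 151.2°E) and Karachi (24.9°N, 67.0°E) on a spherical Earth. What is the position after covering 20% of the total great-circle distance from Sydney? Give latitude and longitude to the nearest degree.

The haversine formula gives a central angle δ ≈ 1.730 rad (99.1°) between the endpoints.
Interpolate at f = 0.20 with slerp weights a = sin((1−f)δ)/sin δ ≈ 0.995, b = sin(fδ)/sin δ ≈ 0.344.
p = a·p₁ + b·p₂ ≈ (-0.602, 0.685, -0.410); φ = arcsin(p_z) ≈ -24.23°, λ = atan2(p_y, p_x) ≈ 131.33°.

≈ 24°S, 131°E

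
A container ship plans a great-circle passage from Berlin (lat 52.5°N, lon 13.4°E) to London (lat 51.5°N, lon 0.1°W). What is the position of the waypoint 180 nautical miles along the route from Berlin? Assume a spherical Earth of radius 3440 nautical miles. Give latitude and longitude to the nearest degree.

≈ lat 52°N, lon 8°E

Convert each endpoint to a unit vector on the sphere (x = cos φ cos λ, y = cos φ sin λ, z = sin φ).
The central angle between the endpoints is δ = arccos(p₁·p₂) ≈ 0.146 rad (8.4°). The total great-circle distance is δ·R ≈ 0.146 × 3440 ≈ 502 nmi, so the target fraction is f = 180/502 ≈ 0.359.
Interpolate at f ≈ 0.359 with slerp weights a = sin((1−f)δ)/sin δ ≈ 0.643, b = sin(fδ)/sin δ ≈ 0.360.
p = a·p₁ + b·p₂ ≈ (0.605, 0.090, 0.791); φ = arcsin(p_z) ≈ 52.32°, λ = atan2(p_y, p_x) ≈ 8.49°.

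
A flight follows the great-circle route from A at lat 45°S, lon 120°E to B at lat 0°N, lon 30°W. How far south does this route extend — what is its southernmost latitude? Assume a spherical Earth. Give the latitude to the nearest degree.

The great circle lies in the plane with unit normal n̂ = (p₁ × p₂)/|p₁ × p₂|.
Here n̂_z ≈ -0.447; the vertex latitude is φ_max = arccos|n̂_z| ≈ 63.4°.
Check via Clairaut: cos φ_max = |cos φ₁| · sin C = cos(45.0°)·sin(140.8°) ≈ 0.447, again giving ≈ 63.4°.

≈ 63°S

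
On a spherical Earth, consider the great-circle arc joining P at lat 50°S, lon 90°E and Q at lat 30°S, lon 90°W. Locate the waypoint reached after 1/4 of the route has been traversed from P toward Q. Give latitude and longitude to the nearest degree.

Write both endpoints as unit vectors p₁, p₂ with components (cos φ cos λ, cos φ sin λ, sin φ).
The central angle between the endpoints is δ = arccos(p₁·p₂) ≈ 1.745 rad (100.0°).
Interpolate at f = 1/4 with slerp weights a = sin((1−f)δ)/sin δ ≈ 0.981, b = sin(fδ)/sin δ ≈ 0.429.
p = a·p₁ + b·p₂ ≈ (0.000, 0.259, -0.966); φ = arcsin(p_z) ≈ -75.00°, λ = atan2(p_y, p_x) ≈ 90.00°.

≈ lat 75°S, lon 90°E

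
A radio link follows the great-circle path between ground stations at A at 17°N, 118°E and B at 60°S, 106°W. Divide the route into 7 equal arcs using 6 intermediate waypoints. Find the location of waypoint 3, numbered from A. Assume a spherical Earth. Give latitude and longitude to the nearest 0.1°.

≈ 32.0°S, 142.5°E

Write both endpoints as unit vectors p₁, p₂ with components (cos φ cos λ, cos φ sin λ, sin φ).
The central angle between the endpoints is δ = arccos(p₁·p₂) ≈ 2.211 rad (126.7°).
Interpolate at f = 3/7 with slerp weights a = sin((1−f)δ)/sin δ ≈ 1.188, b = sin(fδ)/sin δ ≈ 1.012.
p = a·p₁ + b·p₂ ≈ (-0.673, 0.517, -0.529); φ = arcsin(p_z) ≈ -31.95°, λ = atan2(p_y, p_x) ≈ 142.48°.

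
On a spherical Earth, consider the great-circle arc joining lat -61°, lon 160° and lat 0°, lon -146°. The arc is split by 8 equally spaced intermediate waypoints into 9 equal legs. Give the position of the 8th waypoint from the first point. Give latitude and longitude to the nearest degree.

≈ lat -7°, lon -149°

Write both endpoints as unit vectors p₁, p₂ with components (cos φ cos λ, cos φ sin λ, sin φ).
The central angle between the endpoints is δ = arccos(p₁·p₂) ≈ 1.282 rad (73.4°).
Interpolate at f = 8/9 with slerp weights a = sin((1−f)δ)/sin δ ≈ 0.148, b = sin(fδ)/sin δ ≈ 0.948.
p = a·p₁ + b·p₂ ≈ (-0.853, -0.505, -0.130); φ = arcsin(p_z) ≈ -7.44°, λ = atan2(p_y, p_x) ≈ -149.36°.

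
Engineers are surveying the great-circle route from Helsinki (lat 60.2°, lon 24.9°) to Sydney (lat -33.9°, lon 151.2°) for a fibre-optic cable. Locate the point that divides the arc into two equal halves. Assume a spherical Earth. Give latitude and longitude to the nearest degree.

Write both endpoints as unit vectors p₁, p₂ with components (cos φ cos λ, cos φ sin λ, sin φ).
The central angle between the endpoints is δ = arccos(p₁·p₂) ≈ 2.386 rad (136.7°).
Interpolate at f = 1/2 with slerp weights a = sin((1−f)δ)/sin δ ≈ 1.356, b = sin(fδ)/sin δ ≈ 1.356.
p = a·p₁ + b·p₂ ≈ (-0.375, 0.826, 0.420); φ = arcsin(p_z) ≈ 24.86°, λ = atan2(p_y, p_x) ≈ 114.42°.

≈ lat 25°, lon 114°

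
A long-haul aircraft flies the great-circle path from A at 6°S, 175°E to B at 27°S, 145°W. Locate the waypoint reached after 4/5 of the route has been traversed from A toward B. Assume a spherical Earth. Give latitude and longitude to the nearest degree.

≈ 24°S, 154°W

Write both endpoints as unit vectors p₁, p₂ with components (cos φ cos λ, cos φ sin λ, sin φ).
The central angle between the endpoints is δ = arccos(p₁·p₂) ≈ 0.758 rad (43.4°).
Interpolate at f = 4/5 with slerp weights a = sin((1−f)δ)/sin δ ≈ 0.220, b = sin(fδ)/sin δ ≈ 0.829.
p = a·p₁ + b·p₂ ≈ (-0.823, -0.405, -0.399); φ = arcsin(p_z) ≈ -23.54°, λ = atan2(p_y, p_x) ≈ -153.81°.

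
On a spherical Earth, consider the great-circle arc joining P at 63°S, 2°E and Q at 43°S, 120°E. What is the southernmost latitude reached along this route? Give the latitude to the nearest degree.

The great circle lies in the plane with unit normal n̂ = (p₁ × p₂)/|p₁ × p₂|.
Here n̂_z ≈ +0.329; the vertex latitude is φ_max = arccos|n̂_z| ≈ 70.8°.
Check via Clairaut: cos φ_max = |cos φ₁| · sin C = cos(63.0°)·sin(133.6°) ≈ 0.329, again giving ≈ 70.8°.

≈ 71°S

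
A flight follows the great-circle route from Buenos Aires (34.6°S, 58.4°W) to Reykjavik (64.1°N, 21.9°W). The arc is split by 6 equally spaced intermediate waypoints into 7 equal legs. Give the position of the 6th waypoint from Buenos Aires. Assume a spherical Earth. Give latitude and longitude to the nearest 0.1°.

≈ 50.7°N, 33.5°W

The haversine formula gives a central angle δ ≈ 1.794 rad (102.8°) between the endpoints.
Interpolate at f = 6/7 with slerp weights a = sin((1−f)δ)/sin δ ≈ 0.260, b = sin(fδ)/sin δ ≈ 1.025.
p = a·p₁ + b·p₂ ≈ (0.528, -0.349, 0.774); φ = arcsin(p_z) ≈ 50.75°, λ = atan2(p_y, p_x) ≈ -33.51°.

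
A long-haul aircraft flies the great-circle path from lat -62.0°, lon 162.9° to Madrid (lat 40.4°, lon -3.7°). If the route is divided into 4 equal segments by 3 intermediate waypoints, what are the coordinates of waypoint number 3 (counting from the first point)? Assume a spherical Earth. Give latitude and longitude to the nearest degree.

Write both endpoints as unit vectors p₁, p₂ with components (cos φ cos λ, cos φ sin λ, sin φ).
The central angle between the endpoints is δ = arccos(p₁·p₂) ≈ 2.739 rad (156.9°).
Interpolate at f = 3/4 with slerp weights a = sin((1−f)δ)/sin δ ≈ 1.614, b = sin(fδ)/sin δ ≈ 2.260.
p = a·p₁ + b·p₂ ≈ (0.993, 0.112, 0.039); φ = arcsin(p_z) ≈ 2.25°, λ = atan2(p_y, p_x) ≈ 6.42°.

≈ lat 2°, lon 6°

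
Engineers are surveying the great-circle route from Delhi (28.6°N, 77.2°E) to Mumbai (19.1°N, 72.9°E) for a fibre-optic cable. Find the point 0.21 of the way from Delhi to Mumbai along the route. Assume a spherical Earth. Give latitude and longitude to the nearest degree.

Write both endpoints as unit vectors p₁, p₂ with components (cos φ cos λ, cos φ sin λ, sin φ).
The central angle between the endpoints is δ = arccos(p₁·p₂) ≈ 0.179 rad (10.3°).
Interpolate at f = 0.21 with slerp weights a = sin((1−f)δ)/sin δ ≈ 0.792, b = sin(fδ)/sin δ ≈ 0.211.
p = a·p₁ + b·p₂ ≈ (0.213, 0.868, 0.448); φ = arcsin(p_z) ≈ 26.62°, λ = atan2(p_y, p_x) ≈ 76.24°.

≈ (27°N, 76°E)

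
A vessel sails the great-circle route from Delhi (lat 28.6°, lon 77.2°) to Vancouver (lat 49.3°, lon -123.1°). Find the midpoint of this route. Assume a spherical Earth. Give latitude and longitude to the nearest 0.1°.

From cos δ = sin φ₁ sin φ₂ + cos φ₁ cos φ₂ cos Δλ, the central angle is δ ≈ 1.746 rad (100.0°).
Interpolate at f = 1/2 with slerp weights a = sin((1−f)δ)/sin δ ≈ 0.778, b = sin(fδ)/sin δ ≈ 0.778.
p = a·p₁ + b·p₂ ≈ (-0.126, 0.241, 0.962); φ = arcsin(p_z) ≈ 74.22°, λ = atan2(p_y, p_x) ≈ 117.54°.

≈ lat 74.2°, lon 117.5°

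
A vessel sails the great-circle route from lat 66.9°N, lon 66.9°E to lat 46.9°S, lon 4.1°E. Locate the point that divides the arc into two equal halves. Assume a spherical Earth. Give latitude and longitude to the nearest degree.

Convert each endpoint to a unit vector on the sphere (x = cos φ cos λ, y = cos φ sin λ, z = sin φ).
The central angle between the endpoints is δ = arccos(p₁·p₂) ≈ 2.152 rad (123.3°).
Interpolate at f = 1/2 with slerp weights a = sin((1−f)δ)/sin δ ≈ 1.053, b = sin(fδ)/sin δ ≈ 1.053.
p = a·p₁ + b·p₂ ≈ (0.880, 0.431, 0.200); φ = arcsin(p_z) ≈ 11.52°, λ = atan2(p_y, p_x) ≈ 26.12°.

≈ lat 12°N, lon 26°E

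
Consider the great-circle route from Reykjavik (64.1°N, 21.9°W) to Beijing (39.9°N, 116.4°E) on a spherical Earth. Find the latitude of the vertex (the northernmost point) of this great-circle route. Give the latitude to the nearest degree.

≈ 76°N

The great circle lies in the plane with unit normal n̂ = (p₁ × p₂)/|p₁ × p₂|.
Here n̂_z ≈ +0.236; the vertex latitude is φ_max = arccos|n̂_z| ≈ 76.4°.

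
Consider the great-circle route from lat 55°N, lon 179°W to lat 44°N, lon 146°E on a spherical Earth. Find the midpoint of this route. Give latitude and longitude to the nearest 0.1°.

Write both endpoints as unit vectors p₁, p₂ with components (cos φ cos λ, cos φ sin λ, sin φ).
The central angle between the endpoints is δ = arccos(p₁·p₂) ≈ 0.435 rad (24.9°).
Interpolate at f = 1/2 with slerp weights a = sin((1−f)δ)/sin δ ≈ 0.512, b = sin(fδ)/sin δ ≈ 0.512.
p = a·p₁ + b·p₂ ≈ (-0.599, 0.201, 0.775); φ = arcsin(p_z) ≈ 50.82°, λ = atan2(p_y, p_x) ≈ 161.46°.

≈ lat 50.8°N, lon 161.5°E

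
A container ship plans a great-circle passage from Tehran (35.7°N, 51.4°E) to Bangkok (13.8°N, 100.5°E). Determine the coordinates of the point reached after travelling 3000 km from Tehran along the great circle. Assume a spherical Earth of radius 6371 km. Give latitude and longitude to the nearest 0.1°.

Convert each endpoint to a unit vector on the sphere (x = cos φ cos λ, y = cos φ sin λ, z = sin φ).
The central angle between the endpoints is δ = arccos(p₁·p₂) ≈ 0.856 rad (49.0°). The total great-circle distance is δ·R ≈ 0.856 × 6371 ≈ 5453 km, so the target fraction is f = 3000/5453 ≈ 0.550.
Interpolate at f ≈ 0.550 with slerp weights a = sin((1−f)δ)/sin δ ≈ 0.497, b = sin(fδ)/sin δ ≈ 0.601.
p = a·p₁ + b·p₂ ≈ (0.146, 0.889, 0.434); φ = arcsin(p_z) ≈ 25.69°, λ = atan2(p_y, p_x) ≈ 80.70°.

≈ (25.7°N, 80.7°E)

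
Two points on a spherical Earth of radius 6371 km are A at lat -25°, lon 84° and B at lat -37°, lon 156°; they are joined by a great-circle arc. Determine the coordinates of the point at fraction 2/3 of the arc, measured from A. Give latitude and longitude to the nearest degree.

The haversine formula gives a central angle δ ≈ 1.072 rad (61.4°) between the endpoints.
Interpolate at f = 2/3 with slerp weights a = sin((1−f)δ)/sin δ ≈ 0.398, b = sin(fδ)/sin δ ≈ 0.746.
p = a·p₁ + b·p₂ ≈ (-0.507, 0.602, -0.618); φ = arcsin(p_z) ≈ -38.14°, λ = atan2(p_y, p_x) ≈ 130.12°.

≈ lat -38°, lon 130°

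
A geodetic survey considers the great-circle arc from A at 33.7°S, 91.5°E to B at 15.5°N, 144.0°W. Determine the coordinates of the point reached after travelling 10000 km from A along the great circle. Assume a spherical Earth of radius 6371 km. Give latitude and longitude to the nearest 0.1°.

Convert each endpoint to a unit vector on the sphere (x = cos φ cos λ, y = cos φ sin λ, z = sin φ).
The central angle between the endpoints is δ = arccos(p₁·p₂) ≈ 2.217 rad (127.0°). The total great-circle distance is δ·R ≈ 2.217 × 6371 ≈ 14126 km, so the target fraction is f = 10000/14126 ≈ 0.708.
Interpolate at f ≈ 0.708 with slerp weights a = sin((1−f)δ)/sin δ ≈ 0.756, b = sin(fδ)/sin δ ≈ 1.253.
p = a·p₁ + b·p₂ ≈ (-0.993, -0.081, -0.085); φ = arcsin(p_z) ≈ -4.85°, λ = atan2(p_y, p_x) ≈ -175.34°.

≈ 4.9°S, 175.3°W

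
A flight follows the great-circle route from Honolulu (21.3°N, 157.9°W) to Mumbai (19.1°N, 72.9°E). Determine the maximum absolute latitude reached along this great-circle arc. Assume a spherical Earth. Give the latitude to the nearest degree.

The great circle lies in the plane with unit normal n̂ = (p₁ × p₂)/|p₁ × p₂|.
Here n̂_z ≈ -0.759; the vertex latitude is φ_max = arccos|n̂_z| ≈ 40.6°.
Check via Clairaut: cos φ_max = |cos φ₁| · sin C = cos(21.3°)·sin(54.5°) ≈ 0.759, again giving ≈ 40.6°.

≈ 41°N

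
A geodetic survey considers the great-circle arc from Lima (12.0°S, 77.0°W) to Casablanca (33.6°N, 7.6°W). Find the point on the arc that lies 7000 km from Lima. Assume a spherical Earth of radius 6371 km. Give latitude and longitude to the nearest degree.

The haversine formula gives a central angle δ ≈ 1.398 rad (80.1°) between the endpoints. The total great-circle distance is δ·R ≈ 1.398 × 6371 ≈ 8909 km, so the target fraction is f = 7000/8909 ≈ 0.786.
Interpolate at f ≈ 0.786 with slerp weights a = sin((1−f)δ)/sin δ ≈ 0.300, b = sin(fδ)/sin δ ≈ 0.904.
p = a·p₁ + b·p₂ ≈ (0.812, -0.385, 0.438); φ = arcsin(p_z) ≈ 25.98°, λ = atan2(p_y, p_x) ≈ -25.37°.

≈ (26°N, 25°W)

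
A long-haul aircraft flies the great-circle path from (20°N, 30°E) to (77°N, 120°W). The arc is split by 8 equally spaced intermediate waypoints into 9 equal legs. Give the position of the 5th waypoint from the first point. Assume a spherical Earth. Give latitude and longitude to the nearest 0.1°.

≈ (64.6°N, 19.1°E)

Write both endpoints as unit vectors p₁, p₂ with components (cos φ cos λ, cos φ sin λ, sin φ).
The central angle between the endpoints is δ = arccos(p₁·p₂) ≈ 1.420 rad (81.4°).
Interpolate at f = 5/9 with slerp weights a = sin((1−f)δ)/sin δ ≈ 0.597, b = sin(fδ)/sin δ ≈ 0.718.
p = a·p₁ + b·p₂ ≈ (0.405, 0.141, 0.903); φ = arcsin(p_z) ≈ 64.62°, λ = atan2(p_y, p_x) ≈ 19.15°.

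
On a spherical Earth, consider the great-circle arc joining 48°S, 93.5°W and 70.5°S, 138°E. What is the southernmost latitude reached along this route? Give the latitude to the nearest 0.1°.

The great circle lies in the plane with unit normal n̂ = (p₁ × p₂)/|p₁ × p₂|.
Here n̂_z ≈ -0.211; the vertex latitude is φ_max = arccos|n̂_z| ≈ 77.8°.
Check via Clairaut: cos φ_max = |cos φ₁| · sin C = cos(48.0°)·sin(161.6°) ≈ 0.211, again giving ≈ 77.8°.

≈ 77.8°S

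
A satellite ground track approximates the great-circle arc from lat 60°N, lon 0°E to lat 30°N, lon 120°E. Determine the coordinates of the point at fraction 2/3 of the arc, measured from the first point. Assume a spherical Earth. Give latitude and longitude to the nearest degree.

From cos δ = sin φ₁ sin φ₂ + cos φ₁ cos φ₂ cos Δλ, the central angle is δ ≈ 1.353 rad (77.5°).
Interpolate at f = 2/3 with slerp weights a = sin((1−f)δ)/sin δ ≈ 0.446, b = sin(fδ)/sin δ ≈ 0.803.
p = a·p₁ + b·p₂ ≈ (-0.125, 0.603, 0.788); φ = arcsin(p_z) ≈ 52.02°, λ = atan2(p_y, p_x) ≈ 101.70°.

≈ lat 52°N, lon 102°E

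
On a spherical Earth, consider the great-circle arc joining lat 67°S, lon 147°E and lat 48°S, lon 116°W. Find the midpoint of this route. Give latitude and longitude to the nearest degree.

≈ lat 66°S, lon 148°W

Convert each endpoint to a unit vector on the sphere (x = cos φ cos λ, y = cos φ sin λ, z = sin φ).
The central angle between the endpoints is δ = arccos(p₁·p₂) ≈ 0.860 rad (49.3°).
Interpolate at f = 1/2 with slerp weights a = sin((1−f)δ)/sin δ ≈ 0.550, b = sin(fδ)/sin δ ≈ 0.550.
p = a·p₁ + b·p₂ ≈ (-0.342, -0.214, -0.915); φ = arcsin(p_z) ≈ -66.23°, λ = atan2(p_y, p_x) ≈ -147.96°.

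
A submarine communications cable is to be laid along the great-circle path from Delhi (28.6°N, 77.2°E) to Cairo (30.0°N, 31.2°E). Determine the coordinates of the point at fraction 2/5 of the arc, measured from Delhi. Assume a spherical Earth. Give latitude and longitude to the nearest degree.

The haversine formula gives a central angle δ ≈ 0.696 rad (39.9°) between the endpoints.
Interpolate at f = 2/5 with slerp weights a = sin((1−f)δ)/sin δ ≈ 0.633, b = sin(fδ)/sin δ ≈ 0.429.
p = a·p₁ + b·p₂ ≈ (0.441, 0.734, 0.517); φ = arcsin(p_z) ≈ 31.14°, λ = atan2(p_y, p_x) ≈ 59.02°.

≈ 31°N, 59°E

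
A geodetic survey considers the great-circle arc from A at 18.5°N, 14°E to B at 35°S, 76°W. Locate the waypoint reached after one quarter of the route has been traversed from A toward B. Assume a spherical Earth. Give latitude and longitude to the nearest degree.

≈ 4°N, 7°W

Convert each endpoint to a unit vector on the sphere (x = cos φ cos λ, y = cos φ sin λ, z = sin φ).
The central angle between the endpoints is δ = arccos(p₁·p₂) ≈ 1.754 rad (100.5°).
Interpolate at f = 1/4 with slerp weights a = sin((1−f)δ)/sin δ ≈ 0.984, b = sin(fδ)/sin δ ≈ 0.432.
p = a·p₁ + b·p₂ ≈ (0.991, -0.117, 0.065); φ = arcsin(p_z) ≈ 3.70°, λ = atan2(p_y, p_x) ≈ -6.76°.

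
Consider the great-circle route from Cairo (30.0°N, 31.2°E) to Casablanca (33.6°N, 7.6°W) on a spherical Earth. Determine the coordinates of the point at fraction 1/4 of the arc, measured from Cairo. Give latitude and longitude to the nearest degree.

From cos δ = sin φ₁ sin φ₂ + cos φ₁ cos φ₂ cos Δλ, the central angle is δ ≈ 0.576 rad (33.0°).
Interpolate at f = 1/4 with slerp weights a = sin((1−f)δ)/sin δ ≈ 0.769, b = sin(fδ)/sin δ ≈ 0.263.
p = a·p₁ + b·p₂ ≈ (0.787, 0.316, 0.530); φ = arcsin(p_z) ≈ 32.01°, λ = atan2(p_y, p_x) ≈ 21.87°.

≈ (32°N, 22°E)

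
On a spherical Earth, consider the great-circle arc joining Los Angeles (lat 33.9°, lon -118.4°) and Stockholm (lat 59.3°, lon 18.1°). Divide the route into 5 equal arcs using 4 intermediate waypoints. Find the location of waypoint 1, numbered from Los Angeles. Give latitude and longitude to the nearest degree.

The haversine formula gives a central angle δ ≈ 1.398 rad (80.1°) between the endpoints.
Interpolate at f = 1/5 with slerp weights a = sin((1−f)δ)/sin δ ≈ 0.913, b = sin(fδ)/sin δ ≈ 0.280.
p = a·p₁ + b·p₂ ≈ (-0.224, -0.622, 0.750); φ = arcsin(p_z) ≈ 48.59°, λ = atan2(p_y, p_x) ≈ -109.84°.

≈ lat 49°, lon -110°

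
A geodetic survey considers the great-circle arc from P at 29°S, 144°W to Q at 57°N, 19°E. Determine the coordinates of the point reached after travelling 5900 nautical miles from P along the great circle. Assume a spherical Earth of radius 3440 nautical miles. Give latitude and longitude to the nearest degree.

≈ 63°N, 101°W

Convert each endpoint to a unit vector on the sphere (x = cos φ cos λ, y = cos φ sin λ, z = sin φ).
The central angle between the endpoints is δ = arccos(p₁·p₂) ≈ 2.610 rad (149.6°). The total great-circle distance is δ·R ≈ 2.610 × 3440 ≈ 8979 nmi, so the target fraction is f = 5900/8979 ≈ 0.657.
Interpolate at f ≈ 0.657 with slerp weights a = sin((1−f)δ)/sin δ ≈ 1.540, b = sin(fδ)/sin δ ≈ 1.953.
p = a·p₁ + b·p₂ ≈ (-0.084, -0.445, 0.891); φ = arcsin(p_z) ≈ 63.05°, λ = atan2(p_y, p_x) ≈ -100.67°.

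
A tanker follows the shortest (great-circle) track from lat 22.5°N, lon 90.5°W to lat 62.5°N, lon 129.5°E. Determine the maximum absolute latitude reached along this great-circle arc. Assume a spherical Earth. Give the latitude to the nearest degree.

≈ 74°N

The great circle lies in the plane with unit normal n̂ = (p₁ × p₂)/|p₁ × p₂|.
Here n̂_z ≈ -0.274; the vertex latitude is φ_max = arccos|n̂_z| ≈ 74.1°.
Check via Clairaut: cos φ_max = |cos φ₁| · sin C = cos(22.5°)·sin(17.3°) ≈ 0.274, again giving ≈ 74.1°.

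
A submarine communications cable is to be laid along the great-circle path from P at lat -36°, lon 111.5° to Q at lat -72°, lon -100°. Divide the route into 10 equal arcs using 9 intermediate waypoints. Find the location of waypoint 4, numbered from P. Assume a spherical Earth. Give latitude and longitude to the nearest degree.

Write both endpoints as unit vectors p₁, p₂ with components (cos φ cos λ, cos φ sin λ, sin φ).
The central angle between the endpoints is δ = arccos(p₁·p₂) ≈ 1.218 rad (69.8°).
Interpolate at f = 4/10 with slerp weights a = sin((1−f)δ)/sin δ ≈ 0.711, b = sin(fδ)/sin δ ≈ 0.499.
p = a·p₁ + b·p₂ ≈ (-0.238, 0.384, -0.892); φ = arcsin(p_z) ≈ -63.18°, λ = atan2(p_y, p_x) ≈ 121.78°.

≈ lat -63°, lon 122°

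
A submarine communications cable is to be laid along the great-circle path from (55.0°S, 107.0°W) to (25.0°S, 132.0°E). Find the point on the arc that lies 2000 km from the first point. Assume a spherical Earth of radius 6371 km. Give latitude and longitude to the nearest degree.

≈ (63°S, 139°W)

Write both endpoints as unit vectors p₁, p₂ with components (cos φ cos λ, cos φ sin λ, sin φ).
The central angle between the endpoints is δ = arccos(p₁·p₂) ≈ 1.492 rad (85.5°). The total great-circle distance is δ·R ≈ 1.492 × 6371 ≈ 9507 km, so the target fraction is f = 2000/9507 ≈ 0.210.
Interpolate at f ≈ 0.210 with slerp weights a = sin((1−f)δ)/sin δ ≈ 0.927, b = sin(fδ)/sin δ ≈ 0.310.
p = a·p₁ + b·p₂ ≈ (-0.343, -0.300, -0.890); φ = arcsin(p_z) ≈ -62.89°, λ = atan2(p_y, p_x) ≈ -138.87°.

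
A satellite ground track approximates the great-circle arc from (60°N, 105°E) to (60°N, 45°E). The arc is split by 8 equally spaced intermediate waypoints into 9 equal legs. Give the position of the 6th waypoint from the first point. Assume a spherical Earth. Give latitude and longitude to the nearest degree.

≈ (63°N, 64°E)

Write both endpoints as unit vectors p₁, p₂ with components (cos φ cos λ, cos φ sin λ, sin φ).
The central angle between the endpoints is δ = arccos(p₁·p₂) ≈ 0.505 rad (29.0°).
Interpolate at f = 6/9 with slerp weights a = sin((1−f)δ)/sin δ ≈ 0.346, b = sin(fδ)/sin δ ≈ 0.683.
p = a·p₁ + b·p₂ ≈ (0.197, 0.409, 0.891); φ = arcsin(p_z) ≈ 63.03°, λ = atan2(p_y, p_x) ≈ 64.31°.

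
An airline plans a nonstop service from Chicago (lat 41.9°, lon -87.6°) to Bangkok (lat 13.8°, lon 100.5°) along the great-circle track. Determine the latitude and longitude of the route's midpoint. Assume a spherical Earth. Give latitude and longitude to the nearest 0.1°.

Write both endpoints as unit vectors p₁, p₂ with components (cos φ cos λ, cos φ sin λ, sin φ).
The central angle between the endpoints is δ = arccos(p₁·p₂) ≈ 2.161 rad (123.8°).
Interpolate at f = 1/2 with slerp weights a = sin((1−f)δ)/sin δ ≈ 1.062, b = sin(fδ)/sin δ ≈ 1.062.
p = a·p₁ + b·p₂ ≈ (-0.155, 0.224, 0.962); φ = arcsin(p_z) ≈ 74.19°, λ = atan2(p_y, p_x) ≈ 124.62°.

≈ lat 74.2°, lon 124.6°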